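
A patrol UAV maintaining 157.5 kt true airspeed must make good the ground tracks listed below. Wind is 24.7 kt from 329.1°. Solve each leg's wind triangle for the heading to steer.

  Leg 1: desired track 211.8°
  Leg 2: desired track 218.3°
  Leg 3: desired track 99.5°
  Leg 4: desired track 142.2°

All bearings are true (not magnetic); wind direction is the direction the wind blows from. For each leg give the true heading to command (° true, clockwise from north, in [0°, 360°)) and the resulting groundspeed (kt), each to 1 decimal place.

Leg 1: desired track 211.8°; wind correction +8.0° → command heading 219.8°, groundspeed 167.3 kt
Leg 2: desired track 218.3°; wind correction +8.4° → command heading 226.7°, groundspeed 164.6 kt
Leg 3: desired track 99.5°; wind correction -6.9° → command heading 92.6°, groundspeed 172.4 kt
Leg 4: desired track 142.2°; wind correction -1.1° → command heading 141.1°, groundspeed 182.0 kt

Leg 1: heading=219.8°, groundspeed=167.3 kt
Leg 2: heading=226.7°, groundspeed=164.6 kt
Leg 3: heading=92.6°, groundspeed=172.4 kt
Leg 4: heading=141.1°, groundspeed=182.0 kt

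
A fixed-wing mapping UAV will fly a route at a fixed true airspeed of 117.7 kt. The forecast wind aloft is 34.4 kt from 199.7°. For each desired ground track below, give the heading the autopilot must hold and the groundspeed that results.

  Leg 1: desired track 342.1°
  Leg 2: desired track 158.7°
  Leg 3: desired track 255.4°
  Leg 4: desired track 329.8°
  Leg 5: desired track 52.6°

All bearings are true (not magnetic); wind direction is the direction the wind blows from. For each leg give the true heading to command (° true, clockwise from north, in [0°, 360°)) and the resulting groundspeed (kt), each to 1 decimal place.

Leg 1: desired track 342.1°; wind correction -10.3° → command heading 331.8°, groundspeed 143.1 kt
Leg 2: desired track 158.7°; wind correction +11.1° → command heading 169.8°, groundspeed 89.6 kt
Leg 3: desired track 255.4°; wind correction -14.0° → command heading 241.4°, groundspeed 94.8 kt
Leg 4: desired track 329.8°; wind correction -12.9° → command heading 316.9°, groundspeed 136.9 kt
Leg 5: desired track 52.6°; wind correction +9.1° → command heading 61.7°, groundspeed 145.1 kt

Leg 1: heading=331.8°, groundspeed=143.1 kt
Leg 2: heading=169.8°, groundspeed=89.6 kt
Leg 3: heading=241.4°, groundspeed=94.8 kt
Leg 4: heading=316.9°, groundspeed=136.9 kt
Leg 5: heading=61.7°, groundspeed=145.1 kt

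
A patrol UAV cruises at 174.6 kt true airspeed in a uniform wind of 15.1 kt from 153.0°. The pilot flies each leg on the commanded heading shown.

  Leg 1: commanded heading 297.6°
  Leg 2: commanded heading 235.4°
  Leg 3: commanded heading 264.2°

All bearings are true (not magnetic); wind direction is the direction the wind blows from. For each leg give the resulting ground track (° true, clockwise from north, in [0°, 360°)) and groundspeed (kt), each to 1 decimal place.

Leg 1: track=300.3°, groundspeed=187.1 kt
Leg 2: track=240.4°, groundspeed=173.3 kt
Leg 3: track=268.7°, groundspeed=180.6 kt

Leg 1: heading 297.6°; drift +2.7° → track 300.3°, groundspeed 187.1 kt
Leg 2: heading 235.4°; drift +5.0° → track 240.4°, groundspeed 173.3 kt
Leg 3: heading 264.2°; drift +4.5° → track 268.7°, groundspeed 180.6 kt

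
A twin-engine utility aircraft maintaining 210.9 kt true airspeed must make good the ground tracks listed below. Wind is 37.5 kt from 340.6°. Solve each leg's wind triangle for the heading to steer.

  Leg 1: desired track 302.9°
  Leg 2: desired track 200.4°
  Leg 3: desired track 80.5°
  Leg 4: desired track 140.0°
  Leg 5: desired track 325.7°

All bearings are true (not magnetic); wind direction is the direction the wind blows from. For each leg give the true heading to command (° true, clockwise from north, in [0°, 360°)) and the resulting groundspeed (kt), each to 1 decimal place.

Leg 1: desired track 302.9°; wind correction +6.2° → command heading 309.1°, groundspeed 180.0 kt
Leg 2: desired track 200.4°; wind correction +6.5° → command heading 206.9°, groundspeed 238.3 kt
Leg 3: desired track 80.5°; wind correction -10.1° → command heading 70.4°, groundspeed 214.1 kt
Leg 4: desired track 140.0°; wind correction -3.6° → command heading 136.4°, groundspeed 245.6 kt
Leg 5: desired track 325.7°; wind correction +2.6° → command heading 328.3°, groundspeed 174.4 kt

Leg 1: heading=309.1°, groundspeed=180.0 kt
Leg 2: heading=206.9°, groundspeed=238.3 kt
Leg 3: heading=70.4°, groundspeed=214.1 kt
Leg 4: heading=136.4°, groundspeed=245.6 kt
Leg 5: heading=328.3°, groundspeed=174.4 kt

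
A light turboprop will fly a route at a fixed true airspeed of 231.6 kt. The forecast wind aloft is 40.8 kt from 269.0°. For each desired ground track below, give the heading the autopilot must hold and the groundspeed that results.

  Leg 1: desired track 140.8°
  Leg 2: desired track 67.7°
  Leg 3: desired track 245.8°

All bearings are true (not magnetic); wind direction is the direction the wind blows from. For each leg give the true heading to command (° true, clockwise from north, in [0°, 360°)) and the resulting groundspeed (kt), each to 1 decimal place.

Leg 1: heading=148.8°, groundspeed=254.6 kt
Leg 2: heading=64.0°, groundspeed=269.1 kt
Leg 3: heading=249.8°, groundspeed=193.5 kt

Leg 1: desired track 140.8°; wind correction +8.0° → command heading 148.8°, groundspeed 254.6 kt
Leg 2: desired track 67.7°; wind correction -3.7° → command heading 64.0°, groundspeed 269.1 kt
Leg 3: desired track 245.8°; wind correction +4.0° → command heading 249.8°, groundspeed 193.5 kt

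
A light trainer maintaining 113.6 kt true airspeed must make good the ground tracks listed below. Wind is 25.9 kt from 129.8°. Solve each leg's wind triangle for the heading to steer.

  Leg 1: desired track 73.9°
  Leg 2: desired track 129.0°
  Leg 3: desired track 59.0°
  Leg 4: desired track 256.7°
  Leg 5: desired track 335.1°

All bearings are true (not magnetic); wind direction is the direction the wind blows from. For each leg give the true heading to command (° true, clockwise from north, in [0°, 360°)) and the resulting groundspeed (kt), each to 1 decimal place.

Leg 1: heading=84.8°, groundspeed=97.0 kt
Leg 2: heading=129.2°, groundspeed=87.7 kt
Leg 3: heading=71.4°, groundspeed=102.4 kt
Leg 4: heading=246.2°, groundspeed=127.2 kt
Leg 5: heading=340.7°, groundspeed=136.5 kt

Leg 1: desired track 73.9°; wind correction +10.9° → command heading 84.8°, groundspeed 97.0 kt
Leg 2: desired track 129.0°; wind correction +0.2° → command heading 129.2°, groundspeed 87.7 kt
Leg 3: desired track 59.0°; wind correction +12.4° → command heading 71.4°, groundspeed 102.4 kt
Leg 4: desired track 256.7°; wind correction -10.5° → command heading 246.2°, groundspeed 127.2 kt
Leg 5: desired track 335.1°; wind correction +5.6° → command heading 340.7°, groundspeed 136.5 kt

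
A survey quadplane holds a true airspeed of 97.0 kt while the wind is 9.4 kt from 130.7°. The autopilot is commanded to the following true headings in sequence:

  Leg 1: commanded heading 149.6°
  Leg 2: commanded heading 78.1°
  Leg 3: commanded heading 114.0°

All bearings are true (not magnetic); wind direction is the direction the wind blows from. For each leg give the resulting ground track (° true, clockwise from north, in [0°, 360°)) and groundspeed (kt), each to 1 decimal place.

Leg 1: heading 149.6°; drift +2.0° → track 151.6°, groundspeed 88.2 kt
Leg 2: heading 78.1°; drift -4.7° → track 73.4°, groundspeed 91.6 kt
Leg 3: heading 114.0°; drift -1.8° → track 112.2°, groundspeed 88.0 kt

Leg 1: track=151.6°, groundspeed=88.2 kt
Leg 2: track=73.4°, groundspeed=91.6 kt
Leg 3: track=112.2°, groundspeed=88.0 kt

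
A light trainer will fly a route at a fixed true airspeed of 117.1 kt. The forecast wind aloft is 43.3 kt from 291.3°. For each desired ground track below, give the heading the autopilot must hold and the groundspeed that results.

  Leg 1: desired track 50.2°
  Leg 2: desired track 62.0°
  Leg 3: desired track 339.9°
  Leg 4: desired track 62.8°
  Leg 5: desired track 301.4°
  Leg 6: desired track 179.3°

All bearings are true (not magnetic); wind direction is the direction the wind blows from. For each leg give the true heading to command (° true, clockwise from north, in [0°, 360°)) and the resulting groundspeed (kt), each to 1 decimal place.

Leg 1: heading=31.3°, groundspeed=131.7 kt
Leg 2: heading=45.7°, groundspeed=140.6 kt
Leg 3: heading=323.8°, groundspeed=83.9 kt
Leg 4: heading=46.7°, groundspeed=141.2 kt
Leg 5: heading=297.7°, groundspeed=74.2 kt
Leg 6: heading=199.4°, groundspeed=126.2 kt

Leg 1: desired track 50.2°; wind correction -18.9° → command heading 31.3°, groundspeed 131.7 kt
Leg 2: desired track 62.0°; wind correction -16.3° → command heading 45.7°, groundspeed 140.6 kt
Leg 3: desired track 339.9°; wind correction -16.1° → command heading 323.8°, groundspeed 83.9 kt
Leg 4: desired track 62.8°; wind correction -16.1° → command heading 46.7°, groundspeed 141.2 kt
Leg 5: desired track 301.4°; wind correction -3.7° → command heading 297.7°, groundspeed 74.2 kt
Leg 6: desired track 179.3°; wind correction +20.1° → command heading 199.4°, groundspeed 126.2 kt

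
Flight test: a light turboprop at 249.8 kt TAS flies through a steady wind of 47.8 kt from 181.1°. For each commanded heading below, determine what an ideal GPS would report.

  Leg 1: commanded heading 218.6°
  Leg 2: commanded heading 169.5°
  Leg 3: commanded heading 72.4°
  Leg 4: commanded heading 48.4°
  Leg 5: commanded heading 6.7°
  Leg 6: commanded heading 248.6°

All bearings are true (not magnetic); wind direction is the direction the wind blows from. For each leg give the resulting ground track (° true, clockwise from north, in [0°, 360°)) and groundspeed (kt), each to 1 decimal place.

Leg 1: track=226.4°, groundspeed=213.9 kt
Leg 2: track=166.8°, groundspeed=203.2 kt
Leg 3: track=62.7°, groundspeed=269.0 kt
Leg 4: track=41.3°, groundspeed=284.4 kt
Leg 5: track=5.8°, groundspeed=297.4 kt
Leg 6: track=259.4°, groundspeed=235.7 kt

Leg 1: heading 218.6°; drift +7.8° → track 226.4°, groundspeed 213.9 kt
Leg 2: heading 169.5°; drift -2.7° → track 166.8°, groundspeed 203.2 kt
Leg 3: heading 72.4°; drift -9.7° → track 62.7°, groundspeed 269.0 kt
Leg 4: heading 48.4°; drift -7.1° → track 41.3°, groundspeed 284.4 kt
Leg 5: heading 6.7°; drift -0.9° → track 5.8°, groundspeed 297.4 kt
Leg 6: heading 248.6°; drift +10.8° → track 259.4°, groundspeed 235.7 kt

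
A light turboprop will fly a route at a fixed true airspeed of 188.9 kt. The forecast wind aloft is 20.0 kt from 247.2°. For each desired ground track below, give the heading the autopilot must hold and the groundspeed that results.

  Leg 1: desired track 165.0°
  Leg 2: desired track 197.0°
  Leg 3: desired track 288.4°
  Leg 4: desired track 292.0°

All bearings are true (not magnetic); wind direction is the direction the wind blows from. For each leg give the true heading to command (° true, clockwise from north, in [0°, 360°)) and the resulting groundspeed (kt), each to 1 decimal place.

Leg 1: heading=171.0°, groundspeed=185.1 kt
Leg 2: heading=201.7°, groundspeed=175.5 kt
Leg 3: heading=284.4°, groundspeed=173.4 kt
Leg 4: heading=287.7°, groundspeed=174.2 kt

Leg 1: desired track 165.0°; wind correction +6.0° → command heading 171.0°, groundspeed 185.1 kt
Leg 2: desired track 197.0°; wind correction +4.7° → command heading 201.7°, groundspeed 175.5 kt
Leg 3: desired track 288.4°; wind correction -4.0° → command heading 284.4°, groundspeed 173.4 kt
Leg 4: desired track 292.0°; wind correction -4.3° → command heading 287.7°, groundspeed 174.2 kt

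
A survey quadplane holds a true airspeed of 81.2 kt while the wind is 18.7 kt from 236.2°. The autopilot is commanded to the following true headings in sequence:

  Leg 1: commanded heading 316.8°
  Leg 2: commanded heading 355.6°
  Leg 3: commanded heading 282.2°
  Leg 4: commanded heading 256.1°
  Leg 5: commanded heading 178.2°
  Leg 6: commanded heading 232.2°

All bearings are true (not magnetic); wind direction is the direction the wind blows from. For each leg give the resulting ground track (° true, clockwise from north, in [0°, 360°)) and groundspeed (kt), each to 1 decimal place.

Leg 1: track=330.1°, groundspeed=80.3 kt
Leg 2: track=5.8°, groundspeed=91.8 kt
Leg 3: track=293.4°, groundspeed=69.5 kt
Leg 4: track=261.8°, groundspeed=63.9 kt
Leg 5: track=165.7°, groundspeed=73.0 kt
Leg 6: track=231.0°, groundspeed=62.6 kt

Leg 1: heading 316.8°; drift +13.3° → track 330.1°, groundspeed 80.3 kt
Leg 2: heading 355.6°; drift +10.2° → track 5.8°, groundspeed 91.8 kt
Leg 3: heading 282.2°; drift +11.2° → track 293.4°, groundspeed 69.5 kt
Leg 4: heading 256.1°; drift +5.7° → track 261.8°, groundspeed 63.9 kt
Leg 5: heading 178.2°; drift -12.5° → track 165.7°, groundspeed 73.0 kt
Leg 6: heading 232.2°; drift -1.2° → track 231.0°, groundspeed 62.6 kt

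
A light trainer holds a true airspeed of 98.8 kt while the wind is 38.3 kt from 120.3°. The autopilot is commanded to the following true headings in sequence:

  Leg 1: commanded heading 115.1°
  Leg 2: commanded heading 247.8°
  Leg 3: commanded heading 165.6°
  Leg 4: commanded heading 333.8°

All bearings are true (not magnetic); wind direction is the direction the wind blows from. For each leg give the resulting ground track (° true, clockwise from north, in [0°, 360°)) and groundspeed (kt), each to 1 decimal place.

Leg 1: heading 115.1°; drift -3.3° → track 111.8°, groundspeed 60.8 kt
Leg 2: heading 247.8°; drift +14.0° → track 261.8°, groundspeed 125.8 kt
Leg 3: heading 165.6°; drift +20.7° → track 186.3°, groundspeed 76.8 kt
Leg 4: heading 333.8°; drift -9.2° → track 324.6°, groundspeed 132.4 kt

Leg 1: track=111.8°, groundspeed=60.8 kt
Leg 2: track=261.8°, groundspeed=125.8 kt
Leg 3: track=186.3°, groundspeed=76.8 kt
Leg 4: track=324.6°, groundspeed=132.4 kt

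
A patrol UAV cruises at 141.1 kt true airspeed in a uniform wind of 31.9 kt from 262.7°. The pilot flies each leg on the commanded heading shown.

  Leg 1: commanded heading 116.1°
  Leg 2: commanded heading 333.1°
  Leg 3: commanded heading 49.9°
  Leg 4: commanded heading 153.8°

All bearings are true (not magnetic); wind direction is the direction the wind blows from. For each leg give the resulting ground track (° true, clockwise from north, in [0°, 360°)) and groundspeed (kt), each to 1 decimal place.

Leg 1: track=110.1°, groundspeed=168.6 kt
Leg 2: track=346.1°, groundspeed=133.8 kt
Leg 3: track=55.8°, groundspeed=168.8 kt
Leg 4: track=142.5°, groundspeed=154.4 kt

Leg 1: heading 116.1°; drift -6.0° → track 110.1°, groundspeed 168.6 kt
Leg 2: heading 333.1°; drift +13.0° → track 346.1°, groundspeed 133.8 kt
Leg 3: heading 49.9°; drift +5.9° → track 55.8°, groundspeed 168.8 kt
Leg 4: heading 153.8°; drift -11.3° → track 142.5°, groundspeed 154.4 kt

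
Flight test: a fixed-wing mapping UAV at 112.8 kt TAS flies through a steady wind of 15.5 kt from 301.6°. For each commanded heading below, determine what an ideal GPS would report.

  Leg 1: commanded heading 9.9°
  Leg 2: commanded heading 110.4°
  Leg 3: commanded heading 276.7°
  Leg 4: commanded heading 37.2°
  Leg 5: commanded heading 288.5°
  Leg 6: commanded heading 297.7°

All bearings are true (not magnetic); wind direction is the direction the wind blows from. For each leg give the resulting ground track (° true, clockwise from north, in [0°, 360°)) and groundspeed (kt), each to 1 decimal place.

Leg 1: track=17.6°, groundspeed=108.0 kt
Leg 2: track=111.7°, groundspeed=128.0 kt
Leg 3: track=272.9°, groundspeed=99.0 kt
Leg 4: track=44.9°, groundspeed=115.3 kt
Leg 5: track=286.4°, groundspeed=97.8 kt
Leg 6: track=297.1°, groundspeed=97.3 kt

Leg 1: heading 9.9°; drift +7.7° → track 17.6°, groundspeed 108.0 kt
Leg 2: heading 110.4°; drift +1.3° → track 111.7°, groundspeed 128.0 kt
Leg 3: heading 276.7°; drift -3.8° → track 272.9°, groundspeed 99.0 kt
Leg 4: heading 37.2°; drift +7.7° → track 44.9°, groundspeed 115.3 kt
Leg 5: heading 288.5°; drift -2.1° → track 286.4°, groundspeed 97.8 kt
Leg 6: heading 297.7°; drift -0.6° → track 297.1°, groundspeed 97.3 kt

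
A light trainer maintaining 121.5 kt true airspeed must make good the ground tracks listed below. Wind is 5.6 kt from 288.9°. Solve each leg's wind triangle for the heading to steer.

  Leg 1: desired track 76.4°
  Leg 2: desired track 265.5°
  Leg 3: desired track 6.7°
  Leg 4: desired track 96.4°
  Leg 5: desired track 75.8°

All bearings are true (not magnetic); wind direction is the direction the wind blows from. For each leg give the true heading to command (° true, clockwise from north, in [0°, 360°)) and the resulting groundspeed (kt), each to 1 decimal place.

Leg 1: desired track 76.4°; wind correction -1.4° → command heading 75.0°, groundspeed 126.2 kt
Leg 2: desired track 265.5°; wind correction +1.0° → command heading 266.5°, groundspeed 116.3 kt
Leg 3: desired track 6.7°; wind correction -2.6° → command heading 4.1°, groundspeed 120.2 kt
Leg 4: desired track 96.4°; wind correction -0.6° → command heading 95.8°, groundspeed 127.0 kt
Leg 5: desired track 75.8°; wind correction -1.4° → command heading 74.4°, groundspeed 126.2 kt

Leg 1: heading=75.0°, groundspeed=126.2 kt
Leg 2: heading=266.5°, groundspeed=116.3 kt
Leg 3: heading=4.1°, groundspeed=120.2 kt
Leg 4: heading=95.8°, groundspeed=127.0 kt
Leg 5: heading=74.4°, groundspeed=126.2 kt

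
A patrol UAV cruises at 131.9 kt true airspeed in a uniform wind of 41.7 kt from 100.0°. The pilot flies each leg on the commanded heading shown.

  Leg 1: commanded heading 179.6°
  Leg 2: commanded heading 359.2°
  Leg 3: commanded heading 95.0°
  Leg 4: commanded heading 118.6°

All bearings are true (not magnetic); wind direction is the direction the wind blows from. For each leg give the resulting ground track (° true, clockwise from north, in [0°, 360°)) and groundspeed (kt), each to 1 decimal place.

Leg 1: heading 179.6°; drift +18.3° → track 197.9°, groundspeed 131.0 kt
Leg 2: heading 359.2°; drift -16.3° → track 342.9°, groundspeed 145.6 kt
Leg 3: heading 95.0°; drift -2.3° → track 92.7°, groundspeed 90.4 kt
Leg 4: heading 118.6°; drift +8.2° → track 126.8°, groundspeed 93.3 kt

Leg 1: track=197.9°, groundspeed=131.0 kt
Leg 2: track=342.9°, groundspeed=145.6 kt
Leg 3: track=92.7°, groundspeed=90.4 kt
Leg 4: track=126.8°, groundspeed=93.3 kt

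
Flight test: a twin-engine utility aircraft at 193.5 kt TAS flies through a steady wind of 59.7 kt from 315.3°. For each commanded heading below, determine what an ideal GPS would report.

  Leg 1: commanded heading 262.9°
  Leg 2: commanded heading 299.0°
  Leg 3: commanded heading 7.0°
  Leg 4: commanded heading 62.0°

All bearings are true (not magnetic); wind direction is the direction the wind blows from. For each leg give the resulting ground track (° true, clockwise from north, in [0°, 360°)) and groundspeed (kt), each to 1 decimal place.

Leg 1: heading 262.9°; drift -16.8° → track 246.1°, groundspeed 164.0 kt
Leg 2: heading 299.0°; drift -7.0° → track 292.0°, groundspeed 137.2 kt
Leg 3: heading 7.0°; drift +16.7° → track 23.7°, groundspeed 163.4 kt
Leg 4: heading 62.0°; drift +15.2° → track 77.2°, groundspeed 218.3 kt

Leg 1: track=246.1°, groundspeed=164.0 kt
Leg 2: track=292.0°, groundspeed=137.2 kt
Leg 3: track=23.7°, groundspeed=163.4 kt
Leg 4: track=77.2°, groundspeed=218.3 kt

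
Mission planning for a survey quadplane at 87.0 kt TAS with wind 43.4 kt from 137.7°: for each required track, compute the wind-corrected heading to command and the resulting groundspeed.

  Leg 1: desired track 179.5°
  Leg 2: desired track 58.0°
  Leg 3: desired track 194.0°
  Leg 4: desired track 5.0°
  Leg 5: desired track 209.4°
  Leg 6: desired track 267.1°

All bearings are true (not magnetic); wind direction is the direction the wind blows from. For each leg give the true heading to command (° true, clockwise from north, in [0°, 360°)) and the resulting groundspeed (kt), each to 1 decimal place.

Leg 1: desired track 179.5°; wind correction -19.4° → command heading 160.1°, groundspeed 49.7 kt
Leg 2: desired track 58.0°; wind correction +29.4° → command heading 87.4°, groundspeed 68.0 kt
Leg 3: desired track 194.0°; wind correction -24.5° → command heading 169.5°, groundspeed 55.1 kt
Leg 4: desired track 5.0°; wind correction +21.5° → command heading 26.5°, groundspeed 110.4 kt
Leg 5: desired track 209.4°; wind correction -28.3° → command heading 181.1°, groundspeed 63.0 kt
Leg 6: desired track 267.1°; wind correction -22.7° → command heading 244.4°, groundspeed 107.8 kt

Leg 1: heading=160.1°, groundspeed=49.7 kt
Leg 2: heading=87.4°, groundspeed=68.0 kt
Leg 3: heading=169.5°, groundspeed=55.1 kt
Leg 4: heading=26.5°, groundspeed=110.4 kt
Leg 5: heading=181.1°, groundspeed=63.0 kt
Leg 6: heading=244.4°, groundspeed=107.8 kt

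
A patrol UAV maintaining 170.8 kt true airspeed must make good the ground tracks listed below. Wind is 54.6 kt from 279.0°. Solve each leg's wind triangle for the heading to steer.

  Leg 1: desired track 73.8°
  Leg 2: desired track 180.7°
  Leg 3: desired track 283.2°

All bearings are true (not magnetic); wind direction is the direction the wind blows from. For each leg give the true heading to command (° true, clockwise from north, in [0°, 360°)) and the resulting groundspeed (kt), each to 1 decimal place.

Leg 1: heading=66.0°, groundspeed=218.6 kt
Leg 2: heading=199.1°, groundspeed=169.9 kt
Leg 3: heading=281.9°, groundspeed=116.3 kt

Leg 1: desired track 73.8°; wind correction -7.8° → command heading 66.0°, groundspeed 218.6 kt
Leg 2: desired track 180.7°; wind correction +18.4° → command heading 199.1°, groundspeed 169.9 kt
Leg 3: desired track 283.2°; wind correction -1.3° → command heading 281.9°, groundspeed 116.3 kt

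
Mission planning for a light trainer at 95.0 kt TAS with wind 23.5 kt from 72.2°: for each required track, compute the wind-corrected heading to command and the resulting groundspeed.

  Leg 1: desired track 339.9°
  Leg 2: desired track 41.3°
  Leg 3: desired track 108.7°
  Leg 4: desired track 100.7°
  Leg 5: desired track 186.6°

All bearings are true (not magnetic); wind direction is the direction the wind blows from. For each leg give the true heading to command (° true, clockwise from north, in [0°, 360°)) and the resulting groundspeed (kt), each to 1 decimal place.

Leg 1: heading=354.2°, groundspeed=93.0 kt
Leg 2: heading=48.6°, groundspeed=74.1 kt
Leg 3: heading=100.2°, groundspeed=75.1 kt
Leg 4: heading=93.9°, groundspeed=73.7 kt
Leg 5: heading=173.6°, groundspeed=102.3 kt

Leg 1: desired track 339.9°; wind correction +14.3° → command heading 354.2°, groundspeed 93.0 kt
Leg 2: desired track 41.3°; wind correction +7.3° → command heading 48.6°, groundspeed 74.1 kt
Leg 3: desired track 108.7°; wind correction -8.5° → command heading 100.2°, groundspeed 75.1 kt
Leg 4: desired track 100.7°; wind correction -6.8° → command heading 93.9°, groundspeed 73.7 kt
Leg 5: desired track 186.6°; wind correction -13.0° → command heading 173.6°, groundspeed 102.3 kt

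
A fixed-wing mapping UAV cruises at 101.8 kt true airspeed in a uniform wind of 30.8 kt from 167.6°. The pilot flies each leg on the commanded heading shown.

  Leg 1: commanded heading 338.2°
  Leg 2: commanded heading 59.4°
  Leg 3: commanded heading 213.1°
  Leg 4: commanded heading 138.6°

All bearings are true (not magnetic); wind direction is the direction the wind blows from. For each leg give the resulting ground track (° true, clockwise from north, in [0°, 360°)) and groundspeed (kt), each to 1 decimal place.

Leg 1: track=340.4°, groundspeed=132.3 kt
Leg 2: track=44.7°, groundspeed=115.2 kt
Leg 3: track=228.4°, groundspeed=83.2 kt
Leg 4: track=127.3°, groundspeed=76.3 kt

Leg 1: heading 338.2°; drift +2.2° → track 340.4°, groundspeed 132.3 kt
Leg 2: heading 59.4°; drift -14.7° → track 44.7°, groundspeed 115.2 kt
Leg 3: heading 213.1°; drift +15.3° → track 228.4°, groundspeed 83.2 kt
Leg 4: heading 138.6°; drift -11.3° → track 127.3°, groundspeed 76.3 kt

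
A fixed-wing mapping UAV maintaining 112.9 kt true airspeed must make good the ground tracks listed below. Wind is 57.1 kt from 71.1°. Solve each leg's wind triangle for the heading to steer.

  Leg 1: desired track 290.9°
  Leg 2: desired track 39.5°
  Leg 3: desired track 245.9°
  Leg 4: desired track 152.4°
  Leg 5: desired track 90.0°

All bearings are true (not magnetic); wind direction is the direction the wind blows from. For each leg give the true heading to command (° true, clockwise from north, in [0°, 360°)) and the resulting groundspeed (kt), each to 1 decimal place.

Leg 1: heading=309.8°, groundspeed=150.7 kt
Leg 2: heading=54.9°, groundspeed=60.2 kt
Leg 3: heading=243.3°, groundspeed=169.6 kt
Leg 4: heading=122.4°, groundspeed=89.1 kt
Leg 5: heading=80.6°, groundspeed=57.4 kt

Leg 1: desired track 290.9°; wind correction +18.9° → command heading 309.8°, groundspeed 150.7 kt
Leg 2: desired track 39.5°; wind correction +15.4° → command heading 54.9°, groundspeed 60.2 kt
Leg 3: desired track 245.9°; wind correction -2.6° → command heading 243.3°, groundspeed 169.6 kt
Leg 4: desired track 152.4°; wind correction -30.0° → command heading 122.4°, groundspeed 89.1 kt
Leg 5: desired track 90.0°; wind correction -9.4° → command heading 80.6°, groundspeed 57.4 kt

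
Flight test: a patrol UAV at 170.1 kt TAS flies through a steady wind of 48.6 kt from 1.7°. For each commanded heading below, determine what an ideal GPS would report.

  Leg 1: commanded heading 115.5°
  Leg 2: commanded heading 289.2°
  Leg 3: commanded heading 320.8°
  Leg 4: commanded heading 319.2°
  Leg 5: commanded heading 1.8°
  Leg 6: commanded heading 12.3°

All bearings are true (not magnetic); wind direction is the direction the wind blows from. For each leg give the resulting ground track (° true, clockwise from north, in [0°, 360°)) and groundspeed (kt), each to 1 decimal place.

Leg 1: track=128.7°, groundspeed=194.9 kt
Leg 2: track=272.6°, groundspeed=162.2 kt
Leg 3: track=307.4°, groundspeed=137.1 kt
Leg 4: track=305.5°, groundspeed=138.2 kt
Leg 5: track=1.8°, groundspeed=121.5 kt
Leg 6: track=16.5°, groundspeed=122.7 kt

Leg 1: heading 115.5°; drift +13.2° → track 128.7°, groundspeed 194.9 kt
Leg 2: heading 289.2°; drift -16.6° → track 272.6°, groundspeed 162.2 kt
Leg 3: heading 320.8°; drift -13.4° → track 307.4°, groundspeed 137.1 kt
Leg 4: heading 319.2°; drift -13.7° → track 305.5°, groundspeed 138.2 kt
Leg 5: heading 1.8°; drift +0.0° → track 1.8°, groundspeed 121.5 kt
Leg 6: heading 12.3°; drift +4.2° → track 16.5°, groundspeed 122.7 kt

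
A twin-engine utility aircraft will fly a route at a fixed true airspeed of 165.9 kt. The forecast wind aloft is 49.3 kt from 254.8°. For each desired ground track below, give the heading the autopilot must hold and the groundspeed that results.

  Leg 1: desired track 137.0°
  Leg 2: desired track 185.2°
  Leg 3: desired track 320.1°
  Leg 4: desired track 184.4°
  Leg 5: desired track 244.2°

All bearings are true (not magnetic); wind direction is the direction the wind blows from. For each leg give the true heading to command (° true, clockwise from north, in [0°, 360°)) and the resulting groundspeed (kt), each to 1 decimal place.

Leg 1: desired track 137.0°; wind correction +15.2° → command heading 152.2°, groundspeed 183.1 kt
Leg 2: desired track 185.2°; wind correction +16.2° → command heading 201.4°, groundspeed 142.2 kt
Leg 3: desired track 320.1°; wind correction -15.7° → command heading 304.4°, groundspeed 139.1 kt
Leg 4: desired track 184.4°; wind correction +16.3° → command heading 200.7°, groundspeed 142.7 kt
Leg 5: desired track 244.2°; wind correction +3.1° → command heading 247.3°, groundspeed 117.2 kt

Leg 1: heading=152.2°, groundspeed=183.1 kt
Leg 2: heading=201.4°, groundspeed=142.2 kt
Leg 3: heading=304.4°, groundspeed=139.1 kt
Leg 4: heading=200.7°, groundspeed=142.7 kt
Leg 5: heading=247.3°, groundspeed=117.2 kt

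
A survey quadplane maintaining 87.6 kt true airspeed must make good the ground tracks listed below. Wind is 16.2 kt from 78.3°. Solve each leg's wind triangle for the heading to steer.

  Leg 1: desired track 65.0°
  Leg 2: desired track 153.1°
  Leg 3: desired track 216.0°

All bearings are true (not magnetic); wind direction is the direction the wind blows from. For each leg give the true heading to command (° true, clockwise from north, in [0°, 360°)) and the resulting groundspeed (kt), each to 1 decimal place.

Leg 1: heading=67.4°, groundspeed=71.8 kt
Leg 2: heading=142.8°, groundspeed=81.9 kt
Leg 3: heading=208.9°, groundspeed=98.9 kt

Leg 1: desired track 65.0°; wind correction +2.4° → command heading 67.4°, groundspeed 71.8 kt
Leg 2: desired track 153.1°; wind correction -10.3° → command heading 142.8°, groundspeed 81.9 kt
Leg 3: desired track 216.0°; wind correction -7.1° → command heading 208.9°, groundspeed 98.9 kt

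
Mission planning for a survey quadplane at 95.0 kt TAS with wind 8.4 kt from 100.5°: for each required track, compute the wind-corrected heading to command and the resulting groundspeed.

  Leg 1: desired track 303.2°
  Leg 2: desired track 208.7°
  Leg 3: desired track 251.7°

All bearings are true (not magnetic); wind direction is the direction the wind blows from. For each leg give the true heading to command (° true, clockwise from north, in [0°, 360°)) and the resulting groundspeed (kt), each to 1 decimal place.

Leg 1: heading=305.2°, groundspeed=102.7 kt
Leg 2: heading=203.9°, groundspeed=97.3 kt
Leg 3: heading=249.3°, groundspeed=102.3 kt

Leg 1: desired track 303.2°; wind correction +2.0° → command heading 305.2°, groundspeed 102.7 kt
Leg 2: desired track 208.7°; wind correction -4.8° → command heading 203.9°, groundspeed 97.3 kt
Leg 3: desired track 251.7°; wind correction -2.4° → command heading 249.3°, groundspeed 102.3 kt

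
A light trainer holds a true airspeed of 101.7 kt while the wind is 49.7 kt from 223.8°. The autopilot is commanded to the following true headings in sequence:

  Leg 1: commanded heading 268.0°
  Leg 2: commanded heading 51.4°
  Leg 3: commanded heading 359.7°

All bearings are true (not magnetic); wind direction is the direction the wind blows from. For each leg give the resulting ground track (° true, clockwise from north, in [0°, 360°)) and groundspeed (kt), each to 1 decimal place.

Leg 1: track=295.7°, groundspeed=74.6 kt
Leg 2: track=48.9°, groundspeed=151.1 kt
Leg 3: track=13.8°, groundspeed=141.7 kt

Leg 1: heading 268.0°; drift +27.7° → track 295.7°, groundspeed 74.6 kt
Leg 2: heading 51.4°; drift -2.5° → track 48.9°, groundspeed 151.1 kt
Leg 3: heading 359.7°; drift +14.1° → track 13.8°, groundspeed 141.7 kt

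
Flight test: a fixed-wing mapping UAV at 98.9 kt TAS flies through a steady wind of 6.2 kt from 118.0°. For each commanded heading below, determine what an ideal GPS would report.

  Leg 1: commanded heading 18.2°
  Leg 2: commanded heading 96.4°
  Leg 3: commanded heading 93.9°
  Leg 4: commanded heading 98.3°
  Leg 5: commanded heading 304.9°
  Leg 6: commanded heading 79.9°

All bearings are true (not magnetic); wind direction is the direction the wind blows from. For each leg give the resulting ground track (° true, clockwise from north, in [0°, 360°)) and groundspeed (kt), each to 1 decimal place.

Leg 1: heading 18.2°; drift -3.5° → track 14.7°, groundspeed 100.1 kt
Leg 2: heading 96.4°; drift -1.4° → track 95.0°, groundspeed 93.2 kt
Leg 3: heading 93.9°; drift -1.6° → track 92.3°, groundspeed 93.3 kt
Leg 4: heading 98.3°; drift -1.3° → track 97.0°, groundspeed 93.1 kt
Leg 5: heading 304.9°; drift -0.4° → track 304.5°, groundspeed 105.1 kt
Leg 6: heading 79.9°; drift -2.3° → track 77.6°, groundspeed 94.1 kt

Leg 1: track=14.7°, groundspeed=100.1 kt
Leg 2: track=95.0°, groundspeed=93.2 kt
Leg 3: track=92.3°, groundspeed=93.3 kt
Leg 4: track=97.0°, groundspeed=93.1 kt
Leg 5: track=304.5°, groundspeed=105.1 kt
Leg 6: track=77.6°, groundspeed=94.1 kt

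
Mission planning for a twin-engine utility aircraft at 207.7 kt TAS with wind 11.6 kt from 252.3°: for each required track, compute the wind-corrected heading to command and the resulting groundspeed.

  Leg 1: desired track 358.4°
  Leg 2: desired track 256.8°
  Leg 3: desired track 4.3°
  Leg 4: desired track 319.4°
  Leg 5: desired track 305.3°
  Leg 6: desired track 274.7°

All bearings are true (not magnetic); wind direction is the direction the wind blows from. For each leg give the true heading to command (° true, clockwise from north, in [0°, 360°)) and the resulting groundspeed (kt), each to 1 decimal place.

Leg 1: heading=355.3°, groundspeed=210.6 kt
Leg 2: heading=256.5°, groundspeed=196.1 kt
Leg 3: heading=1.3°, groundspeed=211.8 kt
Leg 4: heading=316.5°, groundspeed=202.9 kt
Leg 5: heading=302.7°, groundspeed=200.5 kt
Leg 6: heading=273.5°, groundspeed=196.9 kt

Leg 1: desired track 358.4°; wind correction -3.1° → command heading 355.3°, groundspeed 210.6 kt
Leg 2: desired track 256.8°; wind correction -0.3° → command heading 256.5°, groundspeed 196.1 kt
Leg 3: desired track 4.3°; wind correction -3.0° → command heading 1.3°, groundspeed 211.8 kt
Leg 4: desired track 319.4°; wind correction -2.9° → command heading 316.5°, groundspeed 202.9 kt
Leg 5: desired track 305.3°; wind correction -2.6° → command heading 302.7°, groundspeed 200.5 kt
Leg 6: desired track 274.7°; wind correction -1.2° → command heading 273.5°, groundspeed 196.9 kt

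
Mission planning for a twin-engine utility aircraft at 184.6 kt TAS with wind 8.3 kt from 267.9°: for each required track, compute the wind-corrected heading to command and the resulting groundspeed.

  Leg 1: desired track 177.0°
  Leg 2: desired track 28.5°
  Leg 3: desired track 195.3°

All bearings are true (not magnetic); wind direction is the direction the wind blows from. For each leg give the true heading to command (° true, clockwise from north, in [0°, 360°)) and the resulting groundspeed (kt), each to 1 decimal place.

Leg 1: desired track 177.0°; wind correction +2.6° → command heading 179.6°, groundspeed 184.5 kt
Leg 2: desired track 28.5°; wind correction -2.2° → command heading 26.3°, groundspeed 188.7 kt
Leg 3: desired track 195.3°; wind correction +2.5° → command heading 197.8°, groundspeed 181.9 kt

Leg 1: heading=179.6°, groundspeed=184.5 kt
Leg 2: heading=26.3°, groundspeed=188.7 kt
Leg 3: heading=197.8°, groundspeed=181.9 kt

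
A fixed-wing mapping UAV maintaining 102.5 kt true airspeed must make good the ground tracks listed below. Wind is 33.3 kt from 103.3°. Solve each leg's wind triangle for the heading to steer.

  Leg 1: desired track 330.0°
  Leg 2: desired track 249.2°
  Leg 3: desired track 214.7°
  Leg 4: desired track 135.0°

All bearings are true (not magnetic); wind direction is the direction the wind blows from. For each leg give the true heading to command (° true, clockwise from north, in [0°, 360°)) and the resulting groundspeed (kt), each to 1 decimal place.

Leg 1: heading=343.7°, groundspeed=122.4 kt
Leg 2: heading=238.7°, groundspeed=128.4 kt
Leg 3: heading=197.1°, groundspeed=109.8 kt
Leg 4: heading=125.2°, groundspeed=72.7 kt

Leg 1: desired track 330.0°; wind correction +13.7° → command heading 343.7°, groundspeed 122.4 kt
Leg 2: desired track 249.2°; wind correction -10.5° → command heading 238.7°, groundspeed 128.4 kt
Leg 3: desired track 214.7°; wind correction -17.6° → command heading 197.1°, groundspeed 109.8 kt
Leg 4: desired track 135.0°; wind correction -9.8° → command heading 125.2°, groundspeed 72.7 kt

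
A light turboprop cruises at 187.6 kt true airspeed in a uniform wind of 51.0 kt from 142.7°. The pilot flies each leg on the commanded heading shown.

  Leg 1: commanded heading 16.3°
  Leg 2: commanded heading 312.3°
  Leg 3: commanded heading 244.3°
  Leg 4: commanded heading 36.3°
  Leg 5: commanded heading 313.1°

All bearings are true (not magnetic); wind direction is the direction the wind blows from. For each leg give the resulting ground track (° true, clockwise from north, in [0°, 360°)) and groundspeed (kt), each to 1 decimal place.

Leg 1: track=5.6°, groundspeed=221.7 kt
Leg 2: track=314.5°, groundspeed=237.9 kt
Leg 3: track=258.5°, groundspeed=204.1 kt
Leg 4: track=22.7°, groundspeed=207.8 kt
Leg 5: track=315.1°, groundspeed=238.0 kt

Leg 1: heading 16.3°; drift -10.7° → track 5.6°, groundspeed 221.7 kt
Leg 2: heading 312.3°; drift +2.2° → track 314.5°, groundspeed 237.9 kt
Leg 3: heading 244.3°; drift +14.2° → track 258.5°, groundspeed 204.1 kt
Leg 4: heading 36.3°; drift -13.6° → track 22.7°, groundspeed 207.8 kt
Leg 5: heading 313.1°; drift +2.0° → track 315.1°, groundspeed 238.0 kt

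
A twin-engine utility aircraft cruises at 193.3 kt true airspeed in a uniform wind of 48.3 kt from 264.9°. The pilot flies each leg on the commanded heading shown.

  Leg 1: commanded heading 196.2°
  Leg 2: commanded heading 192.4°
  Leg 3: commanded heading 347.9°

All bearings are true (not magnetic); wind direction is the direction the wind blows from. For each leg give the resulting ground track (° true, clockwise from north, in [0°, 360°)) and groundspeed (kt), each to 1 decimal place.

Leg 1: heading 196.2°; drift -14.4° → track 181.8°, groundspeed 181.4 kt
Leg 2: heading 192.4°; drift -14.4° → track 178.0°, groundspeed 184.6 kt
Leg 3: heading 347.9°; drift +14.3° → track 2.2°, groundspeed 193.4 kt

Leg 1: track=181.8°, groundspeed=181.4 kt
Leg 2: track=178.0°, groundspeed=184.6 kt
Leg 3: track=2.2°, groundspeed=193.4 kt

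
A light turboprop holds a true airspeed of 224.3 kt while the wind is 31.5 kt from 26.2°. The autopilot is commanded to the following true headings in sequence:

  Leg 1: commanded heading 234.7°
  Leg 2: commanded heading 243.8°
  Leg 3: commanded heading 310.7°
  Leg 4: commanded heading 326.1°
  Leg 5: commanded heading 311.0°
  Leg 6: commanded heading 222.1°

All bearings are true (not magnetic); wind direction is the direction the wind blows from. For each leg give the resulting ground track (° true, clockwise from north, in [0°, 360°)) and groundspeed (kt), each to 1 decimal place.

Leg 1: heading 234.7°; drift -3.4° → track 231.3°, groundspeed 252.4 kt
Leg 2: heading 243.8°; drift -4.4° → track 239.4°, groundspeed 250.0 kt
Leg 3: heading 310.7°; drift -8.0° → track 302.7°, groundspeed 218.6 kt
Leg 4: heading 326.1°; drift -7.5° → track 318.6°, groundspeed 210.4 kt
Leg 5: heading 311.0°; drift -8.0° → track 303.0°, groundspeed 218.4 kt
Leg 6: heading 222.1°; drift -1.9° → track 220.2°, groundspeed 254.7 kt

Leg 1: track=231.3°, groundspeed=252.4 kt
Leg 2: track=239.4°, groundspeed=250.0 kt
Leg 3: track=302.7°, groundspeed=218.6 kt
Leg 4: track=318.6°, groundspeed=210.4 kt
Leg 5: track=303.0°, groundspeed=218.4 kt
Leg 6: track=220.2°, groundspeed=254.7 kt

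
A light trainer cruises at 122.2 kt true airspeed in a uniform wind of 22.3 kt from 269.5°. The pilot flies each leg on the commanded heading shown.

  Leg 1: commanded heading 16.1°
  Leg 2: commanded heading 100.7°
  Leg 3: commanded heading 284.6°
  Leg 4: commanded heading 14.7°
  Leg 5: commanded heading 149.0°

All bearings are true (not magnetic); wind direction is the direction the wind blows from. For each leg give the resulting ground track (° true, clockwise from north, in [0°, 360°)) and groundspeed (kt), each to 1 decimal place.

Leg 1: heading 16.1°; drift +9.4° → track 25.5°, groundspeed 130.3 kt
Leg 2: heading 100.7°; drift -1.7° → track 99.0°, groundspeed 144.1 kt
Leg 3: heading 284.6°; drift +3.3° → track 287.9°, groundspeed 100.8 kt
Leg 4: heading 14.7°; drift +9.5° → track 24.2°, groundspeed 129.8 kt
Leg 5: heading 149.0°; drift -8.2° → track 140.8°, groundspeed 134.9 kt

Leg 1: track=25.5°, groundspeed=130.3 kt
Leg 2: track=99.0°, groundspeed=144.1 kt
Leg 3: track=287.9°, groundspeed=100.8 kt
Leg 4: track=24.2°, groundspeed=129.8 kt
Leg 5: track=140.8°, groundspeed=134.9 kt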